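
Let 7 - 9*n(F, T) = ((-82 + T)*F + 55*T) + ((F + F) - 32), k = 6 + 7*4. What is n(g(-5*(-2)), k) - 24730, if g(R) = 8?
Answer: -224033/9 ≈ -24893.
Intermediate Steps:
k = 34 (k = 6 + 28 = 34)
n(F, T) = 13/3 - 55*T/9 - 2*F/9 - F*(-82 + T)/9 (n(F, T) = 7/9 - (((-82 + T)*F + 55*T) + ((F + F) - 32))/9 = 7/9 - ((F*(-82 + T) + 55*T) + (2*F - 32))/9 = 7/9 - ((55*T + F*(-82 + T)) + (-32 + 2*F))/9 = 7/9 - (-32 + 2*F + 55*T + F*(-82 + T))/9 = 7/9 + (32/9 - 55*T/9 - 2*F/9 - F*(-82 + T)/9) = 13/3 - 55*T/9 - 2*F/9 - F*(-82 + T)/9)
n(g(-5*(-2)), k) - 24730 = (13/3 - 55/9*34 + (80/9)*8 - ⅑*8*34) - 24730 = (13/3 - 1870/9 + 640/9 - 272/9) - 24730 = -1463/9 - 24730 = -224033/9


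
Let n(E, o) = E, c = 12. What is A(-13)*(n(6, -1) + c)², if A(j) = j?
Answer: -4212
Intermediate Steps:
A(-13)*(n(6, -1) + c)² = -13*(6 + 12)² = -13*18² = -13*324 = -4212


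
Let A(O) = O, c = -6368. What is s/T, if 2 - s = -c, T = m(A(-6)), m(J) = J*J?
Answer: -1061/6 ≈ -176.83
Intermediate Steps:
m(J) = J²
T = 36 (T = (-6)² = 36)
s = -6366 (s = 2 - (-1)*(-6368) = 2 - 1*6368 = 2 - 6368 = -6366)
s/T = -6366/36 = -6366*1/36 = -1061/6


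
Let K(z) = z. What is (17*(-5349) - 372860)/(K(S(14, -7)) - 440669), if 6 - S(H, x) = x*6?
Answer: 463793/440621 ≈ 1.0526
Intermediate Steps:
S(H, x) = 6 - 6*x (S(H, x) = 6 - x*6 = 6 - 6*x)
(17*(-5349) - 372860)/(K(S(14, -7)) - 440669) = (17*(-5349) - 372860)/((6 - 6*(-7)) - 440669) = (-90933 - 372860)/((6 + 42) - 440669) = -463793/(48 - 440669) = -463793/(-440621) = -463793*(-1/440621) = 463793/440621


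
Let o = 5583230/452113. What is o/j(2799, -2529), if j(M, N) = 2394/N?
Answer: -784443815/60131029 ≈ -13.046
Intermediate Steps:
o = 5583230/452113 (o = 5583230*(1/452113) = 5583230/452113 ≈ 12.349)
o/j(2799, -2529) = 5583230/(452113*((2394/(-2529)))) = 5583230/(452113*((2394*(-1/2529)))) = 5583230/(452113*(-266/281)) = (5583230/452113)*(-281/266) = -784443815/60131029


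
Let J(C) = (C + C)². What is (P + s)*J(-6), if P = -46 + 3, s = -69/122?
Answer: -382680/61 ≈ -6273.4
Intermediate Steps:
J(C) = 4*C² (J(C) = (2*C)² = 4*C²)
s = -69/122 (s = -69*1/122 = -69/122 ≈ -0.56557)
P = -43
(P + s)*J(-6) = (-43 - 69/122)*(4*(-6)²) = -10630*36/61 = -5315/122*144 = -382680/61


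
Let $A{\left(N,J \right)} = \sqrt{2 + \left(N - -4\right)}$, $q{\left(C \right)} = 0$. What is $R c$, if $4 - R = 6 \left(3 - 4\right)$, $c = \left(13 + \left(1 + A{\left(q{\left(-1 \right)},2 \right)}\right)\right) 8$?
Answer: $1120 + 80 \sqrt{6} \approx 1316.0$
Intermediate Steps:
$A{\left(N,J \right)} = \sqrt{6 + N}$ ($A{\left(N,J \right)} = \sqrt{2 + \left(N + 4\right)} = \sqrt{2 + \left(4 + N\right)} = \sqrt{6 + N}$)
$c = 112 + 8 \sqrt{6}$ ($c = \left(13 + \left(1 + \sqrt{6 + 0}\right)\right) 8 = \left(13 + \left(1 + \sqrt{6}\right)\right) 8 = \left(14 + \sqrt{6}\right) 8 = 112 + 8 \sqrt{6} \approx 131.6$)
$R = 10$ ($R = 4 - 6 \left(3 - 4\right) = 4 - 6 \left(-1\right) = 4 - -6 = 4 + 6 = 10$)
$R c = 10 \left(112 + 8 \sqrt{6}\right) = 1120 + 80 \sqrt{6}$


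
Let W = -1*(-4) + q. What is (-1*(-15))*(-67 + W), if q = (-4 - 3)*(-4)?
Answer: -525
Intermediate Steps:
q = 28 (q = -7*(-4) = 28)
W = 32 (W = -1*(-4) + 28 = 4 + 28 = 32)
(-1*(-15))*(-67 + W) = (-1*(-15))*(-67 + 32) = 15*(-35) = -525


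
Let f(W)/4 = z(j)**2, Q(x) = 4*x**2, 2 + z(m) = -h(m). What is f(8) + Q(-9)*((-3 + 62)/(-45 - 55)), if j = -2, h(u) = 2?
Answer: -3179/25 ≈ -127.16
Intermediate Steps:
z(m) = -4 (z(m) = -2 - 1*2 = -2 - 2 = -4)
f(W) = 64 (f(W) = 4*(-4)**2 = 4*16 = 64)
f(8) + Q(-9)*((-3 + 62)/(-45 - 55)) = 64 + (4*(-9)**2)*((-3 + 62)/(-45 - 55)) = 64 + (4*81)*(59/(-100)) = 64 + 324*(59*(-1/100)) = 64 + 324*(-59/100) = 64 - 4779/25 = -3179/25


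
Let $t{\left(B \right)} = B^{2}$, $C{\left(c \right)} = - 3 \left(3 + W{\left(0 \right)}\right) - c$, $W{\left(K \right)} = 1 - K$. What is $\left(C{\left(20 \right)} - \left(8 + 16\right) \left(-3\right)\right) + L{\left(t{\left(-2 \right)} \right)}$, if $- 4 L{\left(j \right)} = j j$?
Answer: $36$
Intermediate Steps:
$C{\left(c \right)} = -12 - c$ ($C{\left(c \right)} = - 3 \left(3 + \left(1 - 0\right)\right) - c = - 3 \left(3 + \left(1 + 0\right)\right) - c = - 3 \left(3 + 1\right) - c = \left(-3\right) 4 - c = -12 - c$)
$L{\left(j \right)} = - \frac{j^{2}}{4}$ ($L{\left(j \right)} = - \frac{j j}{4} = - \frac{j^{2}}{4}$)
$\left(C{\left(20 \right)} - \left(8 + 16\right) \left(-3\right)\right) + L{\left(t{\left(-2 \right)} \right)} = \left(\left(-12 - 20\right) - \left(8 + 16\right) \left(-3\right)\right) - \frac{\left(\left(-2\right)^{2}\right)^{2}}{4} = \left(\left(-12 - 20\right) - 24 \left(-3\right)\right) - \frac{4^{2}}{4} = \left(-32 - -72\right) - 4 = \left(-32 + 72\right) - 4 = 40 - 4 = 36$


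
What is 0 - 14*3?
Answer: -42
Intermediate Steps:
0 - 14*3 = 0 - 42 = -42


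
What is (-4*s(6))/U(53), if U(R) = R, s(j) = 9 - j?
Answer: -12/53 ≈ -0.22642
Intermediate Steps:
(-4*s(6))/U(53) = -4*(9 - 1*6)/53 = -4*(9 - 6)*(1/53) = -4*3*(1/53) = -12*1/53 = -12/53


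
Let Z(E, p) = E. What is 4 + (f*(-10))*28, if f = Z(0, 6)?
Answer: 4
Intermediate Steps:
f = 0
4 + (f*(-10))*28 = 4 + (0*(-10))*28 = 4 + 0*28 = 4 + 0 = 4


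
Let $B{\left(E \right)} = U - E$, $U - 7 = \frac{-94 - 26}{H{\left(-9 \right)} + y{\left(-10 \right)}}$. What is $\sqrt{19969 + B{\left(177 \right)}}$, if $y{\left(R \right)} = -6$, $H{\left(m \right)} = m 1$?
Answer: $\sqrt{19807} \approx 140.74$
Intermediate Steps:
$H{\left(m \right)} = m$
$U = 15$ ($U = 7 + \frac{-94 - 26}{-9 - 6} = 7 - \frac{120}{-15} = 7 - -8 = 7 + 8 = 15$)
$B{\left(E \right)} = 15 - E$
$\sqrt{19969 + B{\left(177 \right)}} = \sqrt{19969 + \left(15 - 177\right)} = \sqrt{19969 - 162} = \sqrt{19807}$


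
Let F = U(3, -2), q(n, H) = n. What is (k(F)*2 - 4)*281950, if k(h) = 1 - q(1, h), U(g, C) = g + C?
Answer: -1127800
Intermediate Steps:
U(g, C) = C + g
F = 1 (F = -2 + 3 = 1)
k(h) = 0 (k(h) = 1 - 1*1 = 1 - 1 = 0)
(k(F)*2 - 4)*281950 = (0*2 - 4)*281950 = (0 - 4)*281950 = -4*281950 = -1127800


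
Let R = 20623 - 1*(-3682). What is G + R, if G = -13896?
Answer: 10409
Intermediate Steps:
R = 24305 (R = 20623 + 3682 = 24305)
G + R = -13896 + 24305 = 10409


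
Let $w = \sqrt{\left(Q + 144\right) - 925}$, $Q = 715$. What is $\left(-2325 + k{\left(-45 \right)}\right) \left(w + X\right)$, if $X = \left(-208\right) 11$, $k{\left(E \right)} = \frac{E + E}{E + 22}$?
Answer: $\frac{122144880}{23} - \frac{53385 i \sqrt{66}}{23} \approx 5.3106 \cdot 10^{6} - 18857.0 i$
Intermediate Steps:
$k{\left(E \right)} = \frac{2 E}{22 + E}$
$X = -2288$
$w = i \sqrt{66}$ ($w = \sqrt{\left(715 + 144\right) - 925} = \sqrt{859 - 925} = \sqrt{-66} = i \sqrt{66} \approx 8.124 i$)
$\left(-2325 + k{\left(-45 \right)}\right) \left(w + X\right) = \left(-2325 + 2 \left(-45\right) \frac{1}{22 - 45}\right) \left(i \sqrt{66} - 2288\right) = \left(-2325 + 2 \left(-45\right) \frac{1}{-23}\right) \left(-2288 + i \sqrt{66}\right) = \left(-2325 + 2 \left(-45\right) \left(- \frac{1}{23}\right)\right) \left(-2288 + i \sqrt{66}\right) = \left(-2325 + \frac{90}{23}\right) \left(-2288 + i \sqrt{66}\right) = - \frac{53385 \left(-2288 + i \sqrt{66}\right)}{23} = \frac{122144880}{23} - \frac{53385 i \sqrt{66}}{23}$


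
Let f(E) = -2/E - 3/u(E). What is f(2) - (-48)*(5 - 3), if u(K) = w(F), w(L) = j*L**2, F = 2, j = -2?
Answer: 763/8 ≈ 95.375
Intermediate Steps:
w(L) = -2*L**2
u(K) = -8 (u(K) = -2*2**2 = -2*4 = -8)
f(E) = 3/8 - 2/E (f(E) = -2/E - 3/(-8) = -2/E - 3*(-1/8) = -2/E + 3/8 = 3/8 - 2/E)
f(2) - (-48)*(5 - 3) = (3/8 - 2/2) - (-48)*(5 - 3) = (3/8 - 2*1/2) - (-48)*2 = (3/8 - 1) - 16*(-6) = -5/8 + 96 = 763/8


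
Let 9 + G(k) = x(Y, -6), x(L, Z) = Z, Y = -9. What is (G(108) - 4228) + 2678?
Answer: -1565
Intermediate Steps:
G(k) = -15 (G(k) = -9 - 6 = -15)
(G(108) - 4228) + 2678 = (-15 - 4228) + 2678 = -4243 + 2678 = -1565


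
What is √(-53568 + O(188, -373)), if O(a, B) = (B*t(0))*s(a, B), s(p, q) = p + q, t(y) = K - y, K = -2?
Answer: I*√191578 ≈ 437.7*I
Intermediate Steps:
t(y) = -2 - y
O(a, B) = -2*B*(B + a) (O(a, B) = (B*(-2 - 1*0))*(a + B) = (B*(-2 + 0))*(B + a) = (B*(-2))*(B + a) = (-2*B)*(B + a) = -2*B*(B + a))
√(-53568 + O(188, -373)) = √(-53568 - 2*(-373)*(-373 + 188)) = √(-53568 - 2*(-373)*(-185)) = √(-53568 - 138010) = √(-191578) = I*√191578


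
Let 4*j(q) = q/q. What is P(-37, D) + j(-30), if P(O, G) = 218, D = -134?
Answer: 873/4 ≈ 218.25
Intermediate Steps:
j(q) = ¼ (j(q) = (q/q)/4 = (¼)*1 = ¼)
P(-37, D) + j(-30) = 218 + ¼ = 873/4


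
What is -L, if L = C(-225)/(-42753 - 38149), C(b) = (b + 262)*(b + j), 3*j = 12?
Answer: -8177/80902 ≈ -0.10107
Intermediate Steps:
j = 4 (j = (⅓)*12 = 4)
C(b) = (4 + b)*(262 + b) (C(b) = (b + 262)*(b + 4) = (262 + b)*(4 + b) = (4 + b)*(262 + b))
L = 8177/80902 (L = (1048 + (-225)² + 266*(-225))/(-42753 - 38149) = (1048 + 50625 - 59850)/(-80902) = -8177*(-1/80902) = 8177/80902 ≈ 0.10107)
-L = -1*8177/80902 = -8177/80902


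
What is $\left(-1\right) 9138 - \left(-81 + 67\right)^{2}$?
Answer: $-9334$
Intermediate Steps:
$\left(-1\right) 9138 - \left(-81 + 67\right)^{2} = -9138 - \left(-14\right)^{2} = -9138 - 196 = -9334$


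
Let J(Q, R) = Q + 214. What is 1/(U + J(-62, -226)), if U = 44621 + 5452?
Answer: 1/50225 ≈ 1.9910e-5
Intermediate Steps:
J(Q, R) = 214 + Q
U = 50073
1/(U + J(-62, -226)) = 1/(50073 + (214 - 62)) = 1/(50073 + 152) = 1/50225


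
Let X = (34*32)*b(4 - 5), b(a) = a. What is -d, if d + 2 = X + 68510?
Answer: -67420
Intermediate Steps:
X = -1088 (X = (34*32)*(4 - 5) = 1088*(-1) = -1088)
d = 67420 (d = -2 + (-1088 + 68510) = -2 + 67422 = 67420)
-d = -1*67420 = -67420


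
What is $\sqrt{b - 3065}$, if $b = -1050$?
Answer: $i \sqrt{4115} \approx 64.148 i$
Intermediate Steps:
$\sqrt{b - 3065} = \sqrt{-1050 - 3065} = \sqrt{-4115} = i \sqrt{4115}$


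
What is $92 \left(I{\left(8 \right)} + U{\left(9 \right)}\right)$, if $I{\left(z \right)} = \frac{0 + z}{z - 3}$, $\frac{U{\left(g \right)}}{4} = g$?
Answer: $\frac{17296}{5} \approx 3459.2$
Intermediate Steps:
$U{\left(g \right)} = 4 g$
$I{\left(z \right)} = \frac{z}{-3 + z}$
$92 \left(I{\left(8 \right)} + U{\left(9 \right)}\right) = 92 \left(\frac{8}{-3 + 8} + 4 \cdot 9\right) = 92 \left(\frac{8}{5} + 36\right) = 92 \cdot \frac{188}{5} = \frac{17296}{5}$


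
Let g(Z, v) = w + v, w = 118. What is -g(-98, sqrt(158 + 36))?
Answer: -118 - sqrt(194) ≈ -131.93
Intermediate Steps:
g(Z, v) = 118 + v
-g(-98, sqrt(158 + 36)) = -(118 + sqrt(158 + 36)) = -(118 + sqrt(194)) = -118 - sqrt(194)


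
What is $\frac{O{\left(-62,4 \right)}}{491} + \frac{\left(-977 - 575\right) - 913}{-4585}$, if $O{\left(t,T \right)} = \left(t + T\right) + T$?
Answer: $\frac{192545}{450247} \approx 0.42764$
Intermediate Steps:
$O{\left(t,T \right)} = t + 2 T$ ($O{\left(t,T \right)} = \left(T + t\right) + T = t + 2 T$)
$\frac{O{\left(-62,4 \right)}}{491} + \frac{\left(-977 - 575\right) - 913}{-4585} = \frac{-62 + 2 \cdot 4}{491} + \frac{\left(-977 - 575\right) - 913}{-4585} = \left(-62 + 8\right) \frac{1}{491} + \left(-1552 - 913\right) \left(- \frac{1}{4585}\right) = \left(-54\right) \frac{1}{491} - - \frac{493}{917} = - \frac{54}{491} + \frac{493}{917} = \frac{192545}{450247}$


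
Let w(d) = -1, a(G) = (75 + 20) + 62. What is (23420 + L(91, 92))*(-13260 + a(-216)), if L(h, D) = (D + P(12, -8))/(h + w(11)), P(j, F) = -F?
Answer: -2761981370/9 ≈ -3.0689e+8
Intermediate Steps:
a(G) = 157 (a(G) = 95 + 62 = 157)
L(h, D) = (8 + D)/(-1 + h) (L(h, D) = (D - 1*(-8))/(h - 1) = (D + 8)/(-1 + h) = (8 + D)/(-1 + h))
(23420 + L(91, 92))*(-13260 + a(-216)) = (23420 + (8 + 92)/(-1 + 91))*(-13260 + 157) = (23420 + 100/90)*(-13103) = (23420 + (1/90)*100)*(-13103) = (23420 + 10/9)*(-13103) = (210790/9)*(-13103) = -2761981370/9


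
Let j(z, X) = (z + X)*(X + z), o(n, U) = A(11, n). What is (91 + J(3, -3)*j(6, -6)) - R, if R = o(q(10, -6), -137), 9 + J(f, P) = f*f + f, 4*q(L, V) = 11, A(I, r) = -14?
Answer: 105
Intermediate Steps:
q(L, V) = 11/4 (q(L, V) = (1/4)*11 = 11/4)
o(n, U) = -14
J(f, P) = -9 + f + f**2 (J(f, P) = -9 + (f*f + f) = -9 + (f**2 + f) = -9 + (f + f**2) = -9 + f + f**2)
j(z, X) = (X + z)**2 (j(z, X) = (X + z)*(X + z) = (X + z)**2)
R = -14
(91 + J(3, -3)*j(6, -6)) - R = (91 + (-9 + 3 + 3**2)*(-6 + 6)**2) - 1*(-14) = (91 + (-9 + 3 + 9)*0**2) + 14 = (91 + 3*0) + 14 = (91 + 0) + 14 = 91 + 14 = 105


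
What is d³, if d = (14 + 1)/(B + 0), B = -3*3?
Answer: -125/27 ≈ -4.6296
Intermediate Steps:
B = -9
d = -5/3 (d = (14 + 1)/(-9 + 0) = 15/(-9) = 15*(-⅑) = -5/3 ≈ -1.6667)
d³ = (-5/3)³ = -125/27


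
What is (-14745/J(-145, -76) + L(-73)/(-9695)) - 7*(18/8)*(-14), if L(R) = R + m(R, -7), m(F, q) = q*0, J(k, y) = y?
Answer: 305427133/736820 ≈ 414.52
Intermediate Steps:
m(F, q) = 0
L(R) = R (L(R) = R + 0 = R)
(-14745/J(-145, -76) + L(-73)/(-9695)) - 7*(18/8)*(-14) = (-14745/(-76) - 73/(-9695)) - 7*(18/8)*(-14) = (-14745*(-1/76) - 73*(-1/9695)) - 7*(18*(1/8))*(-14) = (14745/76 + 73/9695) - 7*(9/4)*(-14) = 142958323/736820 - 63*(-14)/4 = 142958323/736820 - 1*(-441/2) = 142958323/736820 + 441/2 = 305427133/736820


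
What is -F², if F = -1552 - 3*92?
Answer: -3341584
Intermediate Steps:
F = -1828 (F = -1552 - 276 = -1828)
-F² = -1*(-1828)² = -1*3341584 = -3341584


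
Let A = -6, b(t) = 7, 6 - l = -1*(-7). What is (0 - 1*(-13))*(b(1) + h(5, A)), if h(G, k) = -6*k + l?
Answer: 546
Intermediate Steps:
l = -1 (l = 6 - (-1)*(-7) = 6 - 1*7 = 6 - 7 = -1)
h(G, k) = -1 - 6*k (h(G, k) = -6*k - 1 = -1 - 6*k)
(0 - 1*(-13))*(b(1) + h(5, A)) = (0 - 1*(-13))*(7 + (-1 - 6*(-6))) = (0 + 13)*(7 + (-1 + 36)) = 13*(7 + 35) = 13*42 = 546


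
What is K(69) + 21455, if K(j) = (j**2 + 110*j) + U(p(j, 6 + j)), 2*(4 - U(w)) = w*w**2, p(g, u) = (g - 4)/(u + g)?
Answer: 201911963455/5971968 ≈ 33810.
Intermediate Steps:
p(g, u) = (-4 + g)/(g + u)
U(w) = 4 - w**3/2 (U(w) = 4 - w*w**2/2 = 4 - w**3/2)
K(j) = 4 + j**2 + 110*j - (-4 + j)**3/(2*(6 + 2*j)**3) (K(j) = (j**2 + 110*j) + (4 - (-4 + j)**3/(j + (6 + j))**3/2) = (j**2 + 110*j) + (4 - (-4 + j)**3/(6 + 2*j)**3/2) = (j**2 + 110*j) + (4 - (-4 + j)**3/(2*(6 + 2*j)**3)) = 4 + j**2 + 110*j - (-4 + j)**3/(2*(6 + 2*j)**3))
K(69) + 21455 = (4 + 69**2 + 110*69 - (-4 + 69)**3/(16*(3 + 69)**3)) + 21455 = (4 + 4761 + 7590 - 1/16*65**3/72**3) + 21455 = (4 + 4761 + 7590 - 1/16*274625*1/373248) + 21455 = (4 + 4761 + 7590 - 274625/5971968) + 21455 = 73783390015/5971968 + 21455 = 201911963455/5971968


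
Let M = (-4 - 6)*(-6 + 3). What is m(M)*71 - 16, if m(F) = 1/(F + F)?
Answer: -889/60 ≈ -14.817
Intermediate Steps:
M = 30 (M = -10*(-3) = 30)
m(F) = 1/(2*F)
m(M)*71 - 16 = ((½)/30)*71 - 16 = ((½)*(1/30))*71 - 16 = (1/60)*71 - 16 = 71/60 - 16 = -889/60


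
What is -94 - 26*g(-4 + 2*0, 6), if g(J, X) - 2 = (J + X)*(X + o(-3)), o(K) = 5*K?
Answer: 322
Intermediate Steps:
g(J, X) = 2 + (-15 + X)*(J + X) (g(J, X) = 2 + (J + X)*(X + 5*(-3)) = 2 + (J + X)*(X - 15) = 2 + (J + X)*(-15 + X) = 2 + (-15 + X)*(J + X))
-94 - 26*g(-4 + 2*0, 6) = -94 - 26*(2 + 6² - 15*(-4 + 2*0) - 15*6 + (-4 + 2*0)*6) = -94 - 26*(2 + 36 - 15*(-4 + 0) - 90 + (-4 + 0)*6) = -94 - 26*(2 + 36 - 15*(-4) - 90 - 4*6) = -94 - 26*(2 + 36 + 60 - 90 - 24) = -94 - 26*(-16) = -94 + 416 = 322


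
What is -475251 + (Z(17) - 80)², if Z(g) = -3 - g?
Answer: -465251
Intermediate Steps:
-475251 + (Z(17) - 80)² = -475251 + ((-3 - 1*17) - 80)² = -475251 + ((-3 - 17) - 80)² = -475251 + (-20 - 80)² = -475251 + (-100)² = -475251 + 10000 = -465251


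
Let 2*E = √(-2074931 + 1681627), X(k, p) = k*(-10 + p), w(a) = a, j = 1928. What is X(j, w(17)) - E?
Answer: 13496 - I*√98326 ≈ 13496.0 - 313.57*I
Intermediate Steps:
E = I*√98326 (E = √(-2074931 + 1681627)/2 = √(-393304)/2 = (2*I*√98326)/2 = I*√98326 ≈ 313.57*I)
X(j, w(17)) - E = 1928*(-10 + 17) - I*√98326 = 1928*7 - I*√98326 = 13496 - I*√98326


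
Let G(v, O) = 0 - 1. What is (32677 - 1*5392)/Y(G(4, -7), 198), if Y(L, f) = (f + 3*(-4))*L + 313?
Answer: 27285/127 ≈ 214.84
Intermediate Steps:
G(v, O) = -1
Y(L, f) = 313 + L*(-12 + f) (Y(L, f) = (f - 12)*L + 313 = (-12 + f)*L + 313 = L*(-12 + f) + 313 = 313 + L*(-12 + f))
(32677 - 1*5392)/Y(G(4, -7), 198) = (32677 - 1*5392)/(313 - 12*(-1) - 1*198) = (32677 - 5392)/(313 + 12 - 198) = 27285/127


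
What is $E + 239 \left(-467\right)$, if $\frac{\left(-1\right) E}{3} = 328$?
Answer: $-112597$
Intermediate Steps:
$E = -984$ ($E = \left(-3\right) 328 = -984$)
$E + 239 \left(-467\right) = -984 + 239 \left(-467\right) = -984 - 111613 = -112597$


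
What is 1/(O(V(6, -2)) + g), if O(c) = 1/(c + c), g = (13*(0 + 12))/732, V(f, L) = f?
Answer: 732/217 ≈ 3.3733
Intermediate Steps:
g = 13/61 (g = (13*12)*(1/732) = 156*(1/732) = 13/61 ≈ 0.21311)
O(c) = 1/(2*c)
1/(O(V(6, -2)) + g) = 1/((1/2)/6 + 13/61) = 1/((1/2)*(1/6) + 13/61) = 1/(1/12 + 13/61) = 1/(217/732) = 732/217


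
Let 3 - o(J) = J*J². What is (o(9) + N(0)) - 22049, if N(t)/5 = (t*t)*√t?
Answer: -22775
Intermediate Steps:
o(J) = 3 - J³ (o(J) = 3 - J*J² = 3 - J³)
N(t) = 5*t^(5/2) (N(t) = 5*((t*t)*√t) = 5*(t²*√t) = 5*t^(5/2))
(o(9) + N(0)) - 22049 = ((3 - 1*9³) + 5*0^(5/2)) - 22049 = ((3 - 1*729) + 5*0) - 22049 = ((3 - 729) + 0) - 22049 = (-726 + 0) - 22049 = -726 - 22049 = -22775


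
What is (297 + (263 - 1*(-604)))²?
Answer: 1354896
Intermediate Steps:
(297 + (263 - 1*(-604)))² = (297 + (263 + 604))² = (297 + 867)² = 1164² = 1354896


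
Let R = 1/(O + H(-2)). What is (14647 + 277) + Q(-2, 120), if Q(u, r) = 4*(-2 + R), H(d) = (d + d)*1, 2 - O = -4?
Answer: 14918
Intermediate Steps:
O = 6 (O = 2 - 1*(-4) = 2 + 4 = 6)
H(d) = 2*d (H(d) = (2*d)*1 = 2*d)
R = 1/2 (R = 1/(6 + 2*(-2)) = 1/(6 - 4) = 1/2 ≈ 0.50000)
Q(u, r) = -6 (Q(u, r) = 4*(-2 + 1/2) = 4*(-3/2) = -6)
(14647 + 277) + Q(-2, 120) = (14647 + 277) - 6 = 14924 - 6 = 14918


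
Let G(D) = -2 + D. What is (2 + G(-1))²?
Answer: 1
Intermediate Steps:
(2 + G(-1))² = (2 + (-2 - 1))² = (2 - 3)² = (-1)² = 1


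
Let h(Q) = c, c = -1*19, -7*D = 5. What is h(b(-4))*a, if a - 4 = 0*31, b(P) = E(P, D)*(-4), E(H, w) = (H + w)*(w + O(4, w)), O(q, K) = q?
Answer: -76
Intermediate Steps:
D = -5/7 (D = -1/7*5 = -5/7 ≈ -0.71429)
c = -19
E(H, w) = (4 + w)*(H + w) (E(H, w) = (H + w)*(w + 4) = (H + w)*(4 + w) = (4 + w)*(H + w))
b(P) = 460/49 - 92*P/7 (b(P) = ((-5/7)**2 + 4*P + 4*(-5/7) + P*(-5/7))*(-4) = (25/49 + 4*P - 20/7 - 5*P/7)*(-4) = (-115/49 + 23*P/7)*(-4) = 460/49 - 92*P/7)
h(Q) = -19
a = 4 (a = 4 + 0*31 = 4 + 0 = 4)
h(b(-4))*a = -19*4 = -76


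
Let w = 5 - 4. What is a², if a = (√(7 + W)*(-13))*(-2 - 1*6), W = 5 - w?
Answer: 118976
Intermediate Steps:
w = 1
W = 4 (W = 5 - 1*1 = 5 - 1 = 4)
a = 104*√11 (a = (√(7 + 4)*(-13))*(-2 - 1*6) = (√11*(-13))*(-2 - 6) = -13*√11*(-8) = 104*√11 ≈ 344.93)
a² = (104*√11)² = 118976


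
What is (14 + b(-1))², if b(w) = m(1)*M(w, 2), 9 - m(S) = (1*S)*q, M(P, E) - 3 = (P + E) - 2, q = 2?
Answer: 784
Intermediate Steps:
M(P, E) = 1 + E + P (M(P, E) = 3 + ((P + E) - 2) = 3 + ((E + P) - 2) = 3 + (-2 + E + P) = 1 + E + P)
m(S) = 9 - 2*S (m(S) = 9 - 1*S*2 = 9 - S*2 = 9 - 2*S)
b(w) = 21 + 7*w (b(w) = (9 - 2*1)*(1 + 2 + w) = (9 - 2)*(3 + w) = 7*(3 + w) = 21 + 7*w)
(14 + b(-1))² = (14 + (21 + 7*(-1)))² = (14 + (21 - 7))² = (14 + 14)² = 28² = 784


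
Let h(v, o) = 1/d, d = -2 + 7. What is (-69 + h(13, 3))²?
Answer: 118336/25 ≈ 4733.4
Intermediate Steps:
d = 5
h(v, o) = ⅕ (h(v, o) = 1/5 = ⅕)
(-69 + h(13, 3))² = (-69 + ⅕)² = (-344/5)² = 118336/25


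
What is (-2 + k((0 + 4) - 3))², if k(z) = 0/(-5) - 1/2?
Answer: 25/4 ≈ 6.2500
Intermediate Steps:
k(z) = -½ (k(z) = 0*(-⅕) - 1*½ = 0 - ½ = -½)
(-2 + k((0 + 4) - 3))² = (-2 - ½)² = (-5/2)² = 25/4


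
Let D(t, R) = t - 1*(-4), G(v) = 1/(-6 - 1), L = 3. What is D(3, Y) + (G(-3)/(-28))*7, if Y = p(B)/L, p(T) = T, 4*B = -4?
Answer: 197/28 ≈ 7.0357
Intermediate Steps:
B = -1 (B = (¼)*(-4) = -1)
Y = -⅓ (Y = -1/3 = -1*⅓ = -⅓ ≈ -0.33333)
G(v) = -⅐ (G(v) = 1/(-7) = -⅐)
D(t, R) = 4 + t (D(t, R) = t + 4 = 4 + t)
D(3, Y) + (G(-3)/(-28))*7 = (4 + 3) - ⅐/(-28)*7 = 7 - ⅐*(-1/28)*7 = 7 + (1/196)*7 = 7 + 1/28 = 197/28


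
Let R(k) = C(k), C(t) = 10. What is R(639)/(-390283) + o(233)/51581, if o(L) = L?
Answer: 90420129/20131187423 ≈ 0.0044915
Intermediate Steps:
R(k) = 10
R(639)/(-390283) + o(233)/51581 = 10/(-390283) + 233/51581 = 10*(-1/390283) + 233*(1/51581) = -10/390283 + 233/51581 = 90420129/20131187423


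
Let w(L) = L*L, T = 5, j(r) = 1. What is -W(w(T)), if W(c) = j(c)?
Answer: -1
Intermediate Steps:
w(L) = L²
W(c) = 1
-W(w(T)) = -1*1 = -1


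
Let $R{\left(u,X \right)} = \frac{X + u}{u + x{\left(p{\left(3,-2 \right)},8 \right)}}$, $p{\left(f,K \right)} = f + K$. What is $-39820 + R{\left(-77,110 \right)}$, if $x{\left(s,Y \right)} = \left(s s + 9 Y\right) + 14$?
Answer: $- \frac{398167}{10} \approx -39817.0$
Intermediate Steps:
$p{\left(f,K \right)} = K + f$
$x{\left(s,Y \right)} = 14 + s^{2} + 9 Y$ ($x{\left(s,Y \right)} = \left(s^{2} + 9 Y\right) + 14 = 14 + s^{2} + 9 Y$)
$R{\left(u,X \right)} = \frac{X + u}{87 + u}$ ($R{\left(u,X \right)} = \frac{X + u}{u + \left(14 + \left(-2 + 3\right)^{2} + 9 \cdot 8\right)} = \frac{X + u}{u + \left(14 + 1^{2} + 72\right)} = \frac{X + u}{u + \left(14 + 1 + 72\right)} = \frac{X + u}{u + 87} = \frac{X + u}{87 + u}$)
$-39820 + R{\left(-77,110 \right)} = -39820 + \frac{110 - 77}{87 - 77} = -39820 + \frac{1}{10} \cdot 33 = -39820 + \frac{33}{10} = - \frac{398167}{10}$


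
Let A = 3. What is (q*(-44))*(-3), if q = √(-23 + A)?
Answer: 264*I*√5 ≈ 590.32*I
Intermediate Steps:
q = 2*I*√5 (q = √(-23 + 3) = √(-20) = 2*I*√5 ≈ 4.4721*I)
(q*(-44))*(-3) = ((2*I*√5)*(-44))*(-3) = -88*I*√5*(-3) = 264*I*√5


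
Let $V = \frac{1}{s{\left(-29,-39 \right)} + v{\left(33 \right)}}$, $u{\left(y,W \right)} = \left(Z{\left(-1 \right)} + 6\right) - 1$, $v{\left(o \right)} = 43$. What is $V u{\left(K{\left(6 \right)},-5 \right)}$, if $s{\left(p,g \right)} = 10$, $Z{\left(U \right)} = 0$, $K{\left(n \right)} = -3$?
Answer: $\frac{5}{53} \approx 0.09434$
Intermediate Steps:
$u{\left(y,W \right)} = 5$ ($u{\left(y,W \right)} = \left(0 + 6\right) - 1 = 6 - 1 = 5$)
$V = \frac{1}{53}$ ($V = \frac{1}{10 + 43} = \frac{1}{53} \approx 0.018868$)
$V u{\left(K{\left(6 \right)},-5 \right)} = \frac{1}{53} \cdot 5 = \frac{5}{53}$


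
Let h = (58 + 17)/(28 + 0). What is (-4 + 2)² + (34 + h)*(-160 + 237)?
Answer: 11313/4 ≈ 2828.3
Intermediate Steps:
h = 75/28 ≈ 2.6786
(-4 + 2)² + (34 + h)*(-160 + 237) = (-4 + 2)² + (34 + 75/28)*(-160 + 237) = (-2)² + (1027/28)*77 = 4 + 11297/4 = 11313/4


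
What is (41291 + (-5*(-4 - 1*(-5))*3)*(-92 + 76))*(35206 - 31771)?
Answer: 142658985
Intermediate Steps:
(41291 + (-5*(-4 - 1*(-5))*3)*(-92 + 76))*(35206 - 31771) = (41291 + (-5*(-4 + 5)*3)*(-16))*3435 = (41291 + (-5*1*3)*(-16))*3435 = (41291 - 5*3*(-16))*3435 = (41291 - 15*(-16))*3435 = (41291 + 240)*3435 = 41531*3435 = 142658985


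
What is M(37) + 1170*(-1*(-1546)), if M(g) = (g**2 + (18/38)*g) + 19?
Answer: 34394285/19 ≈ 1.8102e+6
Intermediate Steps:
M(g) = 19 + g**2 + 9*g/19 (M(g) = (g**2 + (18*(1/38))*g) + 19 = (g**2 + 9*g/19) + 19 = 19 + g**2 + 9*g/19)
M(37) + 1170*(-1*(-1546)) = (19 + 37**2 + (9/19)*37) + 1170*(-1*(-1546)) = (19 + 1369 + 333/19) + 1170*1546 = 26705/19 + 1808820 = 34394285/19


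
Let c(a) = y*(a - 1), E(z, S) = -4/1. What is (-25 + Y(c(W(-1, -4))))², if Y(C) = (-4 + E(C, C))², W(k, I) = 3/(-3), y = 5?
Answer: 1521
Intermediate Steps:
E(z, S) = -4 (E(z, S) = -4*1 = -4)
W(k, I) = -1 (W(k, I) = 3*(-⅓) = -1)
c(a) = -5 + 5*a (c(a) = 5*(a - 1) = 5*(-1 + a) = -5 + 5*a)
Y(C) = 64 (Y(C) = (-4 - 4)² = (-8)² = 64)
(-25 + Y(c(W(-1, -4))))² = (-25 + 64)² = 39² = 1521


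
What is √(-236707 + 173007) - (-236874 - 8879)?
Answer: 245753 + 70*I*√13 ≈ 2.4575e+5 + 252.39*I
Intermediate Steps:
√(-236707 + 173007) - (-236874 - 8879) = √(-63700) - 1*(-245753) = 70*I*√13 + 245753 = 245753 + 70*I*√13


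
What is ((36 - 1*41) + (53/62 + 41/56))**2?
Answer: 35105625/3013696 ≈ 11.649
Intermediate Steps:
((36 - 1*41) + (53/62 + 41/56))**2 = ((36 - 41) + (53*(1/62) + 41*(1/56)))**2 = (-5 + (53/62 + 41/56))**2 = (-5 + 2755/1736)**2 = (-5925/1736)**2 = 35105625/3013696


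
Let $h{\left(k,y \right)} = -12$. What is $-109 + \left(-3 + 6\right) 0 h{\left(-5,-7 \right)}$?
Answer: $-109$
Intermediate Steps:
$-109 + \left(-3 + 6\right) 0 h{\left(-5,-7 \right)} = -109 + \left(-3 + 6\right) 0 \left(-12\right) = -109 + 3 \cdot 0 \left(-12\right) = -109 + 0 \left(-12\right) = -109 + 0 = -109$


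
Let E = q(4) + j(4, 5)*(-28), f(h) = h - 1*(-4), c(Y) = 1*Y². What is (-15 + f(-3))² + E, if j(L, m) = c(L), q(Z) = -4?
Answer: -256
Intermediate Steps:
c(Y) = Y²
f(h) = 4 + h (f(h) = h + 4 = 4 + h)
j(L, m) = L²
E = -452 (E = -4 + 4²*(-28) = -4 + 16*(-28) = -4 - 448 = -452)
(-15 + f(-3))² + E = (-15 + (4 - 3))² - 452 = (-15 + 1)² - 452 = (-14)² - 452 = 196 - 452 = -256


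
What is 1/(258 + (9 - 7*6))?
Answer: 1/225 ≈ 0.0044444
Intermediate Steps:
1/(258 + (9 - 7*6)) = 1/(258 + (9 - 42)) = 1/(258 - 33) = 1/225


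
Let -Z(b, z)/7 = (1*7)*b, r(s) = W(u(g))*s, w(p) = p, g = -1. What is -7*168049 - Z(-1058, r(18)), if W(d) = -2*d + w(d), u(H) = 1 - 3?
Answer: -1228185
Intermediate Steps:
u(H) = -2
W(d) = -d (W(d) = -2*d + d = -d)
r(s) = 2*s (r(s) = (-1*(-2))*s = 2*s)
Z(b, z) = -49*b (Z(b, z) = -7*1*7*b = -49*b)
-7*168049 - Z(-1058, r(18)) = -7*168049 - (-49)*(-1058) = -1176343 - 1*51842 = -1176343 - 51842 = -1228185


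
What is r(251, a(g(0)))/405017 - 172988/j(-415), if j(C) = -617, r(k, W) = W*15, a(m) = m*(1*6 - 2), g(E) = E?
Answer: 172988/617 ≈ 280.37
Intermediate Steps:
a(m) = 4*m (a(m) = m*(6 - 2) = m*4 = 4*m)
r(k, W) = 15*W
r(251, a(g(0)))/405017 - 172988/j(-415) = (15*(4*0))/405017 - 172988/(-617) = (15*0)*(1/405017) - 172988*(-1/617) = 0*(1/405017) + 172988/617 = 0 + 172988/617 = 172988/617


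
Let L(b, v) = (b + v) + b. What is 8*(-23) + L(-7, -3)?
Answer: -201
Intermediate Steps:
L(b, v) = v + 2*b
8*(-23) + L(-7, -3) = 8*(-23) + (-3 + 2*(-7)) = -184 + (-3 - 14) = -184 - 17 = -201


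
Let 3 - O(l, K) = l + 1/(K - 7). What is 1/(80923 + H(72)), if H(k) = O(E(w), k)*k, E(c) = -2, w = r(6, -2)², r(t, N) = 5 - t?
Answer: 65/5283323 ≈ 1.2303e-5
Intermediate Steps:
w = 1 (w = (5 - 1*6)² = (5 - 6)² = (-1)² = 1)
O(l, K) = 3 - l - 1/(-7 + K) (O(l, K) = 3 - (l + 1/(K - 7)) = 3 - (l + 1/(-7 + K)) = 3 + (-l - 1/(-7 + K)) = 3 - l - 1/(-7 + K))
H(k) = k*(-36 + 5*k)/(-7 + k) (H(k) = ((-22 + 3*k + 7*(-2) - 1*k*(-2))/(-7 + k))*k = ((-22 + 3*k - 14 + 2*k)/(-7 + k))*k = ((-36 + 5*k)/(-7 + k))*k = k*(-36 + 5*k)/(-7 + k))
1/(80923 + H(72)) = 1/(80923 + 72*(-36 + 5*72)/(-7 + 72)) = 1/(80923 + 72*(-36 + 360)/65) = 1/(80923 + 72*(1/65)*324) = 1/(80923 + 23328/65) = 1/(5283323/65) = 65/5283323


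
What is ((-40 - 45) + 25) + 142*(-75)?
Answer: -10710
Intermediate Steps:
((-40 - 45) + 25) + 142*(-75) = (-85 + 25) - 10650 = -60 - 10650 = -10710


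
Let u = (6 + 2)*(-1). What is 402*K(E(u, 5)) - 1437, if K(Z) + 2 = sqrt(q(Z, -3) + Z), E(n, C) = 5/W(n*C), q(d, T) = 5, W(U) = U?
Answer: -2241 + 201*sqrt(78)/2 ≈ -1353.4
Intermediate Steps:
u = -8 (u = 8*(-1) = -8)
E(n, C) = 5/(C*n) (E(n, C) = 5/((n*C)) = 5/((C*n)) = 5*(1/(C*n)) = 5/(C*n))
K(Z) = -2 + sqrt(5 + Z)
402*K(E(u, 5)) - 1437 = 402*(-2 + sqrt(5 + 5/(5*(-8)))) - 1437 = 402*(-2 + sqrt(5 + 5*(1/5)*(-1/8))) - 1437 = 402*(-2 + sqrt(5 - 1/8)) - 1437 = 402*(-2 + sqrt(39/8)) - 1437 = 402*(-2 + sqrt(78)/4) - 1437 = (-804 + 201*sqrt(78)/2) - 1437 = -2241 + 201*sqrt(78)/2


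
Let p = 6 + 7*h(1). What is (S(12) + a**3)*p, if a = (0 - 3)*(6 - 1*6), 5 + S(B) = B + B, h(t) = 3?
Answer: 513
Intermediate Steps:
p = 27 (p = 6 + 7*3 = 6 + 21 = 27)
S(B) = -5 + 2*B (S(B) = -5 + (B + B) = -5 + 2*B)
a = 0 (a = -3*(6 - 6) = -3*0 = 0)
(S(12) + a**3)*p = ((-5 + 2*12) + 0**3)*27 = ((-5 + 24) + 0)*27 = (19 + 0)*27 = 19*27 = 513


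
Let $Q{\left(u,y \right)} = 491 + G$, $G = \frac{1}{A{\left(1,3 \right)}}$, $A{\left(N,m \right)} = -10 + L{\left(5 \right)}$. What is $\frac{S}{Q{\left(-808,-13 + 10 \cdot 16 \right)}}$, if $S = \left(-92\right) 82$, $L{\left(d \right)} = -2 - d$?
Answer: $- \frac{64124}{4173} \approx -15.366$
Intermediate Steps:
$A{\left(N,m \right)} = -17$ ($A{\left(N,m \right)} = -10 - 7 = -17$)
$G = - \frac{1}{17}$ ($G = \frac{1}{-17} = - \frac{1}{17} \approx -0.058824$)
$Q{\left(u,y \right)} = \frac{8346}{17}$ ($Q{\left(u,y \right)} = 491 - \frac{1}{17} = \frac{8346}{17}$)
$S = -7544$
$\frac{S}{Q{\left(-808,-13 + 10 \cdot 16 \right)}} = - \frac{7544}{\frac{8346}{17}} = \left(-7544\right) \frac{17}{8346} = - \frac{64124}{4173}$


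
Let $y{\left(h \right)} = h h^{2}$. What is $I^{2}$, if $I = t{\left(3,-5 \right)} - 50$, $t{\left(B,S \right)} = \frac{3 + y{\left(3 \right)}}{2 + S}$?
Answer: $3600$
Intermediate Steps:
$y{\left(h \right)} = h^{3}$
$t{\left(B,S \right)} = \frac{30}{2 + S}$ ($t{\left(B,S \right)} = \frac{3 + 3^{3}}{2 + S} = \frac{3 + 27}{2 + S} = \frac{30}{2 + S}$)
$I = -60$ ($I = \frac{30}{2 - 5} - 50 = \frac{30}{-3} - 50 = 30 \left(- \frac{1}{3}\right) - 50 = -10 - 50 = -60$)
$I^{2} = \left(-60\right)^{2} = 3600$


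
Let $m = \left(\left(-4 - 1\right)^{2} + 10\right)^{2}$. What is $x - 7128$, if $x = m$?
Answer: $-5903$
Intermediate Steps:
$m = 1225$ ($m = \left(\left(-5\right)^{2} + 10\right)^{2} = \left(25 + 10\right)^{2} = 35^{2} = 1225$)
$x = 1225$
$x - 7128 = 1225 - 7128 = -5903$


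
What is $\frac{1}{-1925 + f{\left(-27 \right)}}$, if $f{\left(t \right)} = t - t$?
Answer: $- \frac{1}{1925} \approx -0.00051948$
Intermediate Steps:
$f{\left(t \right)} = 0$
$\frac{1}{-1925 + f{\left(-27 \right)}} = \frac{1}{-1925 + 0} = \frac{1}{-1925} = - \frac{1}{1925}$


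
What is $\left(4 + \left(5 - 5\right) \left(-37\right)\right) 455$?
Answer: $1820$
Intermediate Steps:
$\left(4 + \left(5 - 5\right) \left(-37\right)\right) 455 = \left(4 + 0 \left(-37\right)\right) 455 = \left(4 + 0\right) 455 = 4 \cdot 455 = 1820$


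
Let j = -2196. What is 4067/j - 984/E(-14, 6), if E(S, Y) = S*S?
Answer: -739499/107604 ≈ -6.8724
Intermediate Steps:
E(S, Y) = S**2
4067/j - 984/E(-14, 6) = 4067/(-2196) - 984/((-14)**2) = 4067*(-1/2196) - 984/196 = -4067/2196 - 984*1/196 = -4067/2196 - 246/49 = -739499/107604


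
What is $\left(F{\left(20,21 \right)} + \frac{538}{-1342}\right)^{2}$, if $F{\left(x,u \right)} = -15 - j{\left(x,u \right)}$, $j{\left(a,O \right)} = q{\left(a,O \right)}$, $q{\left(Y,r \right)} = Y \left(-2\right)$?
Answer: $\frac{272448036}{450241} \approx 605.12$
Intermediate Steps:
$q{\left(Y,r \right)} = - 2 Y$
$j{\left(a,O \right)} = - 2 a$
$F{\left(x,u \right)} = -15 + 2 x$ ($F{\left(x,u \right)} = -15 - - 2 x = -15 + 2 x$)
$\left(F{\left(20,21 \right)} + \frac{538}{-1342}\right)^{2} = \left(\left(-15 + 2 \cdot 20\right) + \frac{538}{-1342}\right)^{2} = \left(\left(-15 + 40\right) + 538 \left(- \frac{1}{1342}\right)\right)^{2} = \left(25 - \frac{269}{671}\right)^{2} = \left(\frac{16506}{671}\right)^{2} = \frac{272448036}{450241}$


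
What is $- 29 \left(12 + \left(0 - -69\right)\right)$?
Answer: $-2349$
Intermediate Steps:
$- 29 \left(12 + \left(0 - -69\right)\right) = - 29 \left(12 + \left(0 + 69\right)\right) = - 29 \left(12 + 69\right) = \left(-29\right) 81 = -2349$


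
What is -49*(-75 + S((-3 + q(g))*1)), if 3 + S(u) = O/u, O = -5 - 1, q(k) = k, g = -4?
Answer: 3780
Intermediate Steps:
O = -6
S(u) = -3 - 6/u
-49*(-75 + S((-3 + q(g))*1)) = -49*(-75 + (-3 - 6/(-3 - 4))) = -49*(-75 + (-3 - 6/((-7*1)))) = -49*(-75 + (-3 - 6/(-7))) = -49*(-75 + (-3 - 6*(-1/7))) = -49*(-75 + (-3 + 6/7)) = -49*(-75 - 15/7) = -49*(-540/7) = 3780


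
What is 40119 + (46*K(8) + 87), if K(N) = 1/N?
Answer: 160847/4 ≈ 40212.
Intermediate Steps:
40119 + (46*K(8) + 87) = 40119 + (46/8 + 87) = 40119 + (46*(⅛) + 87) = 40119 + (23/4 + 87) = 40119 + 371/4 = 160847/4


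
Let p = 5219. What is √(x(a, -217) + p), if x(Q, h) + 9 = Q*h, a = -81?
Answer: √22787 ≈ 150.95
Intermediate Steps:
x(Q, h) = -9 + Q*h
√(x(a, -217) + p) = √((-9 - 81*(-217)) + 5219) = √((-9 + 17577) + 5219) = √(17568 + 5219) = √22787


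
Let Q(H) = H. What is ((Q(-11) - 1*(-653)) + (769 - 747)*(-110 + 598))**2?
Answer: 129458884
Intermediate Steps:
((Q(-11) - 1*(-653)) + (769 - 747)*(-110 + 598))**2 = ((-11 - 1*(-653)) + (769 - 747)*(-110 + 598))**2 = ((-11 + 653) + 22*488)**2 = (642 + 10736)**2 = 11378**2 = 129458884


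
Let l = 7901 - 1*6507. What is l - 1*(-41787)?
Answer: 43181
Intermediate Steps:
l = 1394 (l = 7901 - 6507 = 1394)
l - 1*(-41787) = 1394 - 1*(-41787) = 1394 + 41787 = 43181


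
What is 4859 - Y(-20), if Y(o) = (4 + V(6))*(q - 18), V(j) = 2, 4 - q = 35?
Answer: 5153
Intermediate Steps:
q = -31 (q = 4 - 1*35 = 4 - 35 = -31)
Y(o) = -294 (Y(o) = (4 + 2)*(-31 - 18) = 6*(-49) = -294)
4859 - Y(-20) = 4859 - 1*(-294) = 4859 + 294 = 5153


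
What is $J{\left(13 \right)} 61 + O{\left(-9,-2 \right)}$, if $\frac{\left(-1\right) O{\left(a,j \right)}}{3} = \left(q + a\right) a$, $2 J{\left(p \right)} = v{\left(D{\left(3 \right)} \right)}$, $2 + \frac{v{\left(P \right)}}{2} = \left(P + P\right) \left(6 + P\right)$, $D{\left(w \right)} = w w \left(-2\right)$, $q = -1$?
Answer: $25960$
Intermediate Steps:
$D{\left(w \right)} = - 2 w^{2}$ ($D{\left(w \right)} = w^{2} \left(-2\right) = - 2 w^{2}$)
$v{\left(P \right)} = -4 + 4 P \left(6 + P\right)$ ($v{\left(P \right)} = -4 + 2 \left(P + P\right) \left(6 + P\right) = -4 + 2 \cdot 2 P \left(6 + P\right) = -4 + 4 P \left(6 + P\right)$)
$J{\left(p \right)} = 430$ ($J{\left(p \right)} = \frac{-4 + 4 \left(- 2 \cdot 3^{2}\right)^{2} + 24 \left(- 2 \cdot 3^{2}\right)}{2} = \frac{-4 + 4 \left(\left(-2\right) 9\right)^{2} + 24 \left(\left(-2\right) 9\right)}{2} = \frac{-4 + 4 \left(-18\right)^{2} + 24 \left(-18\right)}{2} = \frac{-4 + 4 \cdot 324 - 432}{2} = \frac{-4 + 1296 - 432}{2} = \frac{1}{2} \cdot 860 = 430$)
$O{\left(a,j \right)} = - 3 a \left(-1 + a\right)$ ($O{\left(a,j \right)} = - 3 \left(-1 + a\right) a = - 3 a \left(-1 + a\right)$)
$J{\left(13 \right)} 61 + O{\left(-9,-2 \right)} = 430 \cdot 61 + 3 \left(-9\right) \left(1 - -9\right) = 26230 + 3 \left(-9\right) \left(1 + 9\right) = 26230 + 3 \left(-9\right) 10 = 26230 - 270 = 25960$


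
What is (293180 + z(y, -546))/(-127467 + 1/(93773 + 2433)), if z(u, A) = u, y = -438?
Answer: -28163536852/12263090201 ≈ -2.2966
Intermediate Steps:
(293180 + z(y, -546))/(-127467 + 1/(93773 + 2433)) = (293180 - 438)/(-127467 + 1/(93773 + 2433)) = 292742/(-127467 + 1/96206) = 292742/(-12263090201/96206) = 292742*(-96206/12263090201) = -28163536852/12263090201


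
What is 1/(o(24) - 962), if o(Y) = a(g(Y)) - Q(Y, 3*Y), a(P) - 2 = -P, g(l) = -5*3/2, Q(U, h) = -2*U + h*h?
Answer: -2/12177 ≈ -0.00016424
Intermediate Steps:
Q(U, h) = h**2 - 2*U (Q(U, h) = -2*U + h**2 = h**2 - 2*U)
g(l) = -15/2 (g(l) = -15*1/2 = -15/2)
a(P) = 2 - P
o(Y) = 19/2 - 9*Y**2 + 2*Y (o(Y) = (2 - 1*(-15/2)) - ((3*Y)**2 - 2*Y) = (2 + 15/2) - (9*Y**2 - 2*Y) = 19/2 - (-2*Y + 9*Y**2) = 19/2 + (-9*Y**2 + 2*Y) = 19/2 - 9*Y**2 + 2*Y)
1/(o(24) - 962) = 1/((19/2 - 9*24**2 + 2*24) - 962) = 1/((19/2 - 9*576 + 48) - 962) = 1/((19/2 - 5184 + 48) - 962) = 1/(-10253/2 - 962) = 1/(-12177/2) = -2/12177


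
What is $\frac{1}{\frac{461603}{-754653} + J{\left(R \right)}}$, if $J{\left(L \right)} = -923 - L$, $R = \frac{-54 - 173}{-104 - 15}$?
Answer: $- \frac{89803707}{83115058549} \approx -0.0010805$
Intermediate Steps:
$R = \frac{227}{119}$ ($R = - \frac{227}{-119} = \left(-227\right) \left(- \frac{1}{119}\right) = \frac{227}{119} \approx 1.9076$)
$\frac{1}{\frac{461603}{-754653} + J{\left(R \right)}} = \frac{1}{\frac{461603}{-754653} - \frac{110064}{119}} = \frac{1}{461603 \left(- \frac{1}{754653}\right) - \frac{110064}{119}} = \frac{1}{- \frac{461603}{754653} - \frac{110064}{119}} = \frac{1}{- \frac{83115058549}{89803707}} = - \frac{89803707}{83115058549}$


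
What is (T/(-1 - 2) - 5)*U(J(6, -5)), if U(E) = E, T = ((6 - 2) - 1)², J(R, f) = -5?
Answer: 40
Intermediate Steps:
T = 9 (T = (4 - 1)² = 3² = 9)
(T/(-1 - 2) - 5)*U(J(6, -5)) = (9/(-1 - 2) - 5)*(-5) = (9/(-3) - 5)*(-5) = (9*(-⅓) - 5)*(-5) = (-3 - 5)*(-5) = -8*(-5) = 40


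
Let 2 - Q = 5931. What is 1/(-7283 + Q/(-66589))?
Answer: -66589/484961758 ≈ -0.00013731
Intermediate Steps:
Q = -5929 (Q = 2 - 1*5931 = 2 - 5931 = -5929)
1/(-7283 + Q/(-66589)) = 1/(-7283 - 5929/(-66589)) = 1/(-7283 - 5929*(-1/66589)) = 1/(-7283 + 5929/66589) = 1/(-484961758/66589) = -66589/484961758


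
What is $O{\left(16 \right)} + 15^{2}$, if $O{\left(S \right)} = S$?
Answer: $241$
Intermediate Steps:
$O{\left(16 \right)} + 15^{2} = 16 + 15^{2} = 16 + 225 = 241$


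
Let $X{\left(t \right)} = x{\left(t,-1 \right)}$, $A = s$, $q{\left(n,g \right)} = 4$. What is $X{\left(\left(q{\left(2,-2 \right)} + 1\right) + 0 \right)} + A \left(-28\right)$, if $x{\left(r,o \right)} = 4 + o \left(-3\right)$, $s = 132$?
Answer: $-3689$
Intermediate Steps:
$x{\left(r,o \right)} = 4 - 3 o$
$A = 132$
$X{\left(t \right)} = 7$ ($X{\left(t \right)} = 4 - -3 = 4 + 3 = 7$)
$X{\left(\left(q{\left(2,-2 \right)} + 1\right) + 0 \right)} + A \left(-28\right) = 7 + 132 \left(-28\right) = 7 - 3696 = -3689$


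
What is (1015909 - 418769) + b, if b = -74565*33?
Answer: -1863505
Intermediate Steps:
b = -2460645
(1015909 - 418769) + b = (1015909 - 418769) - 2460645 = 597140 - 2460645 = -1863505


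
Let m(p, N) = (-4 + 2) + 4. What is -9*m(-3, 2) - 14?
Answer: -32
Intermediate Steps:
m(p, N) = 2 (m(p, N) = -2 + 4 = 2)
-9*m(-3, 2) - 14 = -9*2 - 14 = -18 - 14 = -32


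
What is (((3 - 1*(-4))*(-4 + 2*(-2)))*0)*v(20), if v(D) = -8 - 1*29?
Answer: 0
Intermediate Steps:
v(D) = -37 (v(D) = -8 - 29 = -37)
(((3 - 1*(-4))*(-4 + 2*(-2)))*0)*v(20) = (((3 - 1*(-4))*(-4 + 2*(-2)))*0)*(-37) = (((3 + 4)*(-4 - 4))*0)*(-37) = ((7*(-8))*0)*(-37) = -56*0*(-37) = 0*(-37) = 0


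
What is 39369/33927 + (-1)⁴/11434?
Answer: 150059691/129307106 ≈ 1.1605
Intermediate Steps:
39369/33927 + (-1)⁴/11434 = 39369*(1/33927) + 1*(1/11434) = 13123/11309 + 1/11434 = 150059691/129307106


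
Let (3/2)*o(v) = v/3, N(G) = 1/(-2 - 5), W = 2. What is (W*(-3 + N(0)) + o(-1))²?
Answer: 168100/3969 ≈ 42.353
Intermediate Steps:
N(G) = -⅐ (N(G) = 1/(-7) = -⅐)
o(v) = 2*v/9 (o(v) = 2*(v/3)/3 = 2*v/9)
(W*(-3 + N(0)) + o(-1))² = (2*(-3 - ⅐) + (2/9)*(-1))² = (2*(-22/7) - 2/9)² = (-44/7 - 2/9)² = (-410/63)² = 168100/3969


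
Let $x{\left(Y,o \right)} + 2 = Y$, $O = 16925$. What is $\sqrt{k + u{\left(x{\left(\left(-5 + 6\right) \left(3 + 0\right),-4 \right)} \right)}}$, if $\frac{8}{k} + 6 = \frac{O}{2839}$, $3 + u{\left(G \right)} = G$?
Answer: $\frac{i \sqrt{2499370}}{109} \approx 14.504 i$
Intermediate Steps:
$x{\left(Y,o \right)} = -2 + Y$
$u{\left(G \right)} = -3 + G$
$k = - \frac{22712}{109}$ ($k = \frac{8}{-6 + \frac{16925}{2839}} = \frac{8}{- \frac{109}{2839}} = 8 \left(- \frac{2839}{109}\right) = - \frac{22712}{109} \approx -208.37$)
$\sqrt{k + u{\left(x{\left(\left(-5 + 6\right) \left(3 + 0\right),-4 \right)} \right)}} = \sqrt{- \frac{22712}{109} - \left(5 - \left(-5 + 6\right) \left(3 + 0\right)\right)} = \sqrt{- \frac{22712}{109} + \left(-3 + \left(-2 + 1 \cdot 3\right)\right)} = \sqrt{- \frac{22712}{109} + \left(-3 + \left(-2 + 3\right)\right)} = \sqrt{- \frac{22712}{109} + \left(-3 + 1\right)} = \sqrt{- \frac{22712}{109} - 2} = \sqrt{- \frac{22930}{109}} = \frac{i \sqrt{2499370}}{109}$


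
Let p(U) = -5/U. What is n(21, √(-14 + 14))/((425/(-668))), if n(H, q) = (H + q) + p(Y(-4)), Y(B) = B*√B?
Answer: -14028/425 + 167*I/170 ≈ -33.007 + 0.98235*I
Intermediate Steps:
Y(B) = B^(3/2)
n(H, q) = H + q - 5*I/8 (n(H, q) = (H + q) - 5*I/8 = H + q - 5*I/8)
n(21, √(-14 + 14))/((425/(-668))) = (21 + √(-14 + 14) - 5*I/8)/((425/(-668))) = (21 + √0 - 5*I/8)/((425*(-1/668))) = (21 + 0 - 5*I/8)/(-425/668) = (21 - 5*I/8)*(-668/425) = -14028/425 + 167*I/170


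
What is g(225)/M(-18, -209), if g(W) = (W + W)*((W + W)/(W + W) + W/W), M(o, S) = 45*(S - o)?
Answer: -20/191 ≈ -0.10471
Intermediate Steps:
M(o, S) = -45*o + 45*S
g(W) = 4*W (g(W) = (2*W)*((2*W)/((2*W)) + 1) = (2*W)*((2*W)*(1/(2*W)) + 1) = (2*W)*(1 + 1) = (2*W)*2 = 4*W)
g(225)/M(-18, -209) = (4*225)/(-45*(-18) + 45*(-209)) = 900/(810 - 9405) = 900/(-8595) = 900*(-1/8595) = -20/191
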